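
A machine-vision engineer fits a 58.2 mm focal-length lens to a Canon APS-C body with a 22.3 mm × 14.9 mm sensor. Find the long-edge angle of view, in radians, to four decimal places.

0.3786 rad

Angle of view α = 2·arctan(w/2f) with w = 22.3 mm and f = 58.2 mm.
w/2f = 0.19158; arctan(0.19158) ≈ 0.1893 rad, so α ≈ 0.3786 rad.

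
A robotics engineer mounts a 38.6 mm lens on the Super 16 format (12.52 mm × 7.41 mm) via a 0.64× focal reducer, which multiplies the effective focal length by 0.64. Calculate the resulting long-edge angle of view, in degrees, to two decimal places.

28.44°

Effective focal length f = 38.6 × 0.64 = 24.704 mm.
α = 2·arctan(12.52 / (2 × 24.704)) = 2·arctan(0.25340) ≈ 28.4389°.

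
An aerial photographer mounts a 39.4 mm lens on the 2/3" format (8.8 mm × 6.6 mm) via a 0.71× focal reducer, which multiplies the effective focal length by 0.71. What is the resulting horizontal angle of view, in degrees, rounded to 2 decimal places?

Effective focal length f = 39.4 × 0.71 = 27.974 mm.
α = 2·arctan(8.8 / (2 × 27.974)) = 2·arctan(0.15729) ≈ 17.8775°.

17.88°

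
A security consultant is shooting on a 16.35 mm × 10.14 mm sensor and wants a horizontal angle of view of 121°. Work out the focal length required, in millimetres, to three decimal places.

4.625 mm

From α = 2·arctan(w/2f) we get f = w / (2·tan(α/2)).
With w = 16.35 mm and α/2 = 60.5°, tan(α/2) ≈ 1.76749, so f ≈ 16.35 / 3.53499 ≈ 4.6252 mm.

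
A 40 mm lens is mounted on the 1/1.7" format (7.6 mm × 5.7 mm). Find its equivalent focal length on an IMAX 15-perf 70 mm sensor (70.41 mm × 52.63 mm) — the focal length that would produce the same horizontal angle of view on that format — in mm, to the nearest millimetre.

Equal angle of view means equal width/f ratio, so f₂ = f₁ · (width₂/width₁) = 40 × 70.41/7.6.
f₂ = 40 × 9.26447 ≈ 370.579 mm.

371 mm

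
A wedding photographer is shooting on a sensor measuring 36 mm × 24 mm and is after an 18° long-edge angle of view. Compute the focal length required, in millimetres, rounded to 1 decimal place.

113.6 mm

From α = 2·arctan(w/2f) we get f = w / (2·tan(α/2)).
With w = 36 mm and α/2 = 9°, tan(α/2) ≈ 0.15838, so f ≈ 36 / 0.31677 ≈ 113.6475 mm.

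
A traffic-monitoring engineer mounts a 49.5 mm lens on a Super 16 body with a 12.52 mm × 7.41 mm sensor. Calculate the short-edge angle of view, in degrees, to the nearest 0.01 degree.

Angle of view α = 2·arctan(h/2f) with h = 7.41 mm and f = 49.5 mm.
h/2f = 0.07485; arctan(0.07485) ≈ 4.2805°, so α ≈ 8.5610°.

8.56°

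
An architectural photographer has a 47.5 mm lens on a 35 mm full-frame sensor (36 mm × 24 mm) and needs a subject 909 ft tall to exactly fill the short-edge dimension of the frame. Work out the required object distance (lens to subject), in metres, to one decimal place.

548.4 m

W: 909 ft × 304.8 mm/ft = 277063.19 mm.
Magnification m = h/W = dᵢ/dₒ; combined with 1/f = 1/dₒ + 1/dᵢ this gives dₒ = f·(1 + W/h).
dₒ = 47.5 mm × (1 + 277063/24) = 47.5 × 11545.2996 ≈ 548401.732 mm = 548.402 m.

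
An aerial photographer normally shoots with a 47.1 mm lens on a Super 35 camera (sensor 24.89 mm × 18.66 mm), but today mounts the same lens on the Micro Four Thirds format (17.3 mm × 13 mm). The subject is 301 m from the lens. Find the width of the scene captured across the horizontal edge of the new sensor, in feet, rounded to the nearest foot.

The focal length stays 47.1 mm; the relevant sensor dimension is now w = 17.3 mm. Object distance dₒ = 301 m = 301000 mm.
Thin-lens field width W = w·(dₒ − f)/f = 17.3 × (301000 − 47.1)/47.1 ≈ 110541.086 mm = 110541.086/304.8 ft = 362.668 ft.

363 ft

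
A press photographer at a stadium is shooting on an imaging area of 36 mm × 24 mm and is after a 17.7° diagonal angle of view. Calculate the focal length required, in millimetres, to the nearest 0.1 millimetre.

Sensor diagonal = √(36² + 24²) = √1872.0000 ≈ 43.2666 mm.
From α = 2·arctan(d/2f) we get f = d / (2·tan(α/2)).
With d = 43.2666 mm and α/2 = 8.85°, tan(α/2) ≈ 0.15570, so f ≈ 43.2666 / 0.31140 ≈ 138.9406 mm.

138.9 mm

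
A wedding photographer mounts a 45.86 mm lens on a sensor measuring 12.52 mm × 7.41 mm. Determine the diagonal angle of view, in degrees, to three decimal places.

18.026°

Sensor diagonal = √(12.52² + 7.41²) = √211.6585 ≈ 14.5485 mm.
Angle of view α = 2·arctan(d/2f) with d = 14.5485 mm and f = 45.86 mm.
d/2f = 0.15862; arctan(0.15862) ≈ 9.0131°, so α ≈ 18.0262°.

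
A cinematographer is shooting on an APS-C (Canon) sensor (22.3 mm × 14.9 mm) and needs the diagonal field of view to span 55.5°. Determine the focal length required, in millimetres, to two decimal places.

25.49 mm

Sensor diagonal = √(22.3² + 14.9²) = √719.3000 ≈ 26.8198 mm.
From α = 2·arctan(d/2f) we get f = d / (2·tan(α/2)).
With d = 26.8198 mm and α/2 = 27.75°, tan(α/2) ≈ 0.52613, so f ≈ 26.8198 / 1.05225 ≈ 25.4880 mm.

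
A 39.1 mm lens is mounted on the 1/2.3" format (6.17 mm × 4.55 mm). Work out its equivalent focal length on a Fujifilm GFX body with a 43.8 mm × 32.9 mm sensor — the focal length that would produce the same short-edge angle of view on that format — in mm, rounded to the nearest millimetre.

Equal angle of view means equal height/f ratio, so f₂ = f₁ · (height₂/height₁) = 39.1 × 32.9/4.55.
f₂ = 39.1 × 7.23077 ≈ 282.723 mm.

283 mm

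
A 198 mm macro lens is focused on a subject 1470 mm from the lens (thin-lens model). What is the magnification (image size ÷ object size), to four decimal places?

Thin lens: 1/f = 1/dₒ + 1/dᵢ → 1/dᵢ = 1/198 − 1/1470 = 0.0043702 mm⁻¹, so dᵢ ≈ 228.8208 mm.
Magnification m = dᵢ/dₒ = 228.8208/1470 ≈ 0.15566.

0.1557×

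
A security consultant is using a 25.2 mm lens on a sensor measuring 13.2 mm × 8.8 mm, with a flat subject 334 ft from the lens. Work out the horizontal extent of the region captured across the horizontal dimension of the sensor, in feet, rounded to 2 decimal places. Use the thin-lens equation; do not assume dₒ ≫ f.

174.91 ft

dₒ: 334 ft × 304.8 mm/ft = 101803.20 mm.
Similar triangles through the lens centre give W/dₒ = w/dᵢ; with 1/f = 1/dₒ + 1/dᵢ this gives W = w·(dₒ − f)/f.
W = 13.2 mm × (101803 − 25.2) / 25.2 = 13.2 × 4038.8094 ≈ 53312.284 mm = 53312.284/304.8 ft = 174.909 ft.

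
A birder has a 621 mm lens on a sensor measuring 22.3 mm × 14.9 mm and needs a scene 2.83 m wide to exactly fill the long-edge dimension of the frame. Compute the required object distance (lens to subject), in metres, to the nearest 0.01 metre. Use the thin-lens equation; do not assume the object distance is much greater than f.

79.43 m

W: 2.83 m = 2830 mm.
Magnification m = w/W = dᵢ/dₒ; combined with 1/f = 1/dₒ + 1/dᵢ this gives dₒ = f·(1 + W/w).
dₒ = 621 mm × (1 + 2830/22.3) = 621 × 127.9058 ≈ 79429.520 mm = 79.4295 m.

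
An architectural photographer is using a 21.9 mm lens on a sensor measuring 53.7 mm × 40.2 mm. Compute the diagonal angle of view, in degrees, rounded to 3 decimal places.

Sensor diagonal = √(53.7² + 40.2²) = √4499.7300 ≈ 67.0800 mm.
Angle of view α = 2·arctan(d/2f) with d = 67.0800 mm and f = 21.9 mm.
d/2f = 1.53151; arctan(1.53151) ≈ 56.8574°, so α ≈ 113.7148°.

113.715°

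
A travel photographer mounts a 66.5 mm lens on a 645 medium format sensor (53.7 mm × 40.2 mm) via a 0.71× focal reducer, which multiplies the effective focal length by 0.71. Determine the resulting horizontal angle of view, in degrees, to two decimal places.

59.25°

Effective focal length f = 66.5 × 0.71 = 47.215 mm.
α = 2·arctan(53.7 / (2 × 47.215)) = 2·arctan(0.56868) ≈ 59.2516°.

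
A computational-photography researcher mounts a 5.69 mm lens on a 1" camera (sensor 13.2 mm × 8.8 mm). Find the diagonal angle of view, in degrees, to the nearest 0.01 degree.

Sensor diagonal = √(13.2² + 8.8²) = √251.6800 ≈ 15.8644 mm.
Angle of view α = 2·arctan(d/2f) with d = 15.8644 mm and f = 5.69 mm.
d/2f = 1.39406; arctan(1.39406) ≈ 54.3471°, so α ≈ 108.6941°.

108.69°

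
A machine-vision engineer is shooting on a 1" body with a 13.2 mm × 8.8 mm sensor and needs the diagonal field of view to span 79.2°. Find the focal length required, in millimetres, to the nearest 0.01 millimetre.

9.59 mm

Sensor diagonal = √(13.2² + 8.8²) = √251.6800 ≈ 15.8644 mm.
From α = 2·arctan(d/2f) we get f = d / (2·tan(α/2)).
With d = 15.8644 mm and α/2 = 39.6°, tan(α/2) ≈ 0.82727, so f ≈ 15.8644 / 1.65454 ≈ 9.5884 mm.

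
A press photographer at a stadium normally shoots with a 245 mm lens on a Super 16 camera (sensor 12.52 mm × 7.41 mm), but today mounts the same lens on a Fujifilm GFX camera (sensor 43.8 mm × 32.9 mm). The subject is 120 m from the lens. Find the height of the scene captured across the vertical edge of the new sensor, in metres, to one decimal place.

16.1 m

The focal length stays 245 mm; the relevant sensor dimension is now h = 32.9 mm. Object distance dₒ = 120 m = 120000 mm.
Thin-lens field height W = h·(dₒ − f)/f = 32.9 × (120000 − 245)/245 ≈ 16081.386 mm = 16.0814 m.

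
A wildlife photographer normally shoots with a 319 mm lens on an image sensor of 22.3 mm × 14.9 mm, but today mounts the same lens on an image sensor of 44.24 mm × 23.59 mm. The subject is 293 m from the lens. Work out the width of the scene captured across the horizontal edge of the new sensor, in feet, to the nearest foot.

133 ft

The focal length stays 319 mm; the relevant sensor dimension is now w = 44.24 mm. Object distance dₒ = 293 m = 293000 mm.
Thin-lens field width W = w·(dₒ − f)/f = 44.24 × (293000 − 319)/319 ≈ 40589.992 mm = 40589.992/304.8 ft = 133.169 ft.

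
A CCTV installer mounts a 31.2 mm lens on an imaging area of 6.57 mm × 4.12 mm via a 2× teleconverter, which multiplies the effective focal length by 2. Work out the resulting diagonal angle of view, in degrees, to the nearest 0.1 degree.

7.1°

Effective focal length f = 31.2 × 2 = 62.4 mm.
Sensor diagonal = √(6.57² + 4.12²) = √60.1393 ≈ 7.7550 mm.
α = 2·arctan(7.755 / (2 × 62.4)) = 2·arctan(0.06214) ≈ 7.1115°.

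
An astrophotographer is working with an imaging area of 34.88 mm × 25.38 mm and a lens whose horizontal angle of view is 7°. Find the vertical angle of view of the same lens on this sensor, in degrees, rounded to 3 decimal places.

5.096°

From the horizontal AOV: f = 34.88 / (2·tan(3.5°)) = 34.88 / 0.12233 ≈ 285.1415 mm.
Vertical AOV = 2·arctan(25.38 / (2 × 285.1415)) = 2·arctan(0.04450) ≈ 5.0964°.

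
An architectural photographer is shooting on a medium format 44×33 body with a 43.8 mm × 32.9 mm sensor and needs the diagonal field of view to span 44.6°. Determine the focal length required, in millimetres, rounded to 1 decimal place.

Sensor diagonal = √(43.8² + 32.9²) = √3000.8500 ≈ 54.7800 mm.
From α = 2·arctan(d/2f) we get f = d / (2·tan(α/2)).
With d = 54.7800 mm and α/2 = 22.3°, tan(α/2) ≈ 0.41013, so f ≈ 54.7800 / 0.82026 ≈ 66.7837 mm.

66.8 mm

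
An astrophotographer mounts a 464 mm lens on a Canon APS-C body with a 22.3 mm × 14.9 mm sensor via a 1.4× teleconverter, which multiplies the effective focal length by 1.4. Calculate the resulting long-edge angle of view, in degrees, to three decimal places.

Effective focal length f = 464 × 1.4 = 649.6 mm.
α = 2·arctan(22.3 / (2 × 649.6)) = 2·arctan(0.01716) ≈ 1.9667°.

1.967°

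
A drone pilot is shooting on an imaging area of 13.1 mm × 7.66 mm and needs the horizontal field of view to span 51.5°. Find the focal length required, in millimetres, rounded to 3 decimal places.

13.580 mm

From α = 2·arctan(w/2f) we get f = w / (2·tan(α/2)).
With w = 13.1 mm and α/2 = 25.75°, tan(α/2) ≈ 0.48234, so f ≈ 13.1 / 0.96469 ≈ 13.5796 mm.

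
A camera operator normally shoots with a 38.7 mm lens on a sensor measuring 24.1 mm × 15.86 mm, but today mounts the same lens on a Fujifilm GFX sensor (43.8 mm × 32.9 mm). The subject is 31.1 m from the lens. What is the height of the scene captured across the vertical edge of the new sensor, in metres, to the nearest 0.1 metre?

The focal length stays 38.7 mm; the relevant sensor dimension is now h = 32.9 mm. Object distance dₒ = 31.1 m = 31100 mm.
Thin-lens field height W = h·(dₒ − f)/f = 32.9 × (31100 − 38.7)/38.7 ≈ 26406.118 mm = 26.4061 m.

26.4 m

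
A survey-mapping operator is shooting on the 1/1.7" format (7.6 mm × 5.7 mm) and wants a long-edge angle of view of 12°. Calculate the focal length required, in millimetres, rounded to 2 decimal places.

36.15 mm

From α = 2·arctan(w/2f) we get f = w / (2·tan(α/2)).
With w = 7.6 mm and α/2 = 6°, tan(α/2) ≈ 0.10510, so f ≈ 7.6 / 0.21021 ≈ 36.1546 mm.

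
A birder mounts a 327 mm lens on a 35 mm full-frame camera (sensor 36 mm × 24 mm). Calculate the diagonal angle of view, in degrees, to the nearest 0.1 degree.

Sensor diagonal = √(36² + 24²) = √1872.0000 ≈ 43.2666 mm.
Angle of view α = 2·arctan(d/2f) with d = 43.2666 mm and f = 327 mm.
d/2f = 0.06616; arctan(0.06616) ≈ 3.7850°, so α ≈ 7.5700°.

7.6°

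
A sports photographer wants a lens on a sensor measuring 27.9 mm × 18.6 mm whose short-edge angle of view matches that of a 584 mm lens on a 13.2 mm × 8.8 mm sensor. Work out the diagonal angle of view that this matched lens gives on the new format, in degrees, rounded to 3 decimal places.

1.556°

Equal short-edge AOV ⇒ f₂ = f₁ · 18.6/8.8 = 584 × 2.11364 ≈ 1234.3636 mm.
Sensor diagonal = √(27.9² + 18.6²) = √1124.3700 ≈ 33.5316 mm.
Diagonal AOV on the new format = 2·arctan(33.5316 / (2 × 1234.3636)) = 2·arctan(0.01358) ≈ 1.5564°.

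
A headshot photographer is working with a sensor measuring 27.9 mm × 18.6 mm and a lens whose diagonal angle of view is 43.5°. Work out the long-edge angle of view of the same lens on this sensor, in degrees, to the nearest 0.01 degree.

36.73°

Sensor diagonal = √(27.9² + 18.6²) = √1124.3700 ≈ 33.5316 mm.
From the diagonal AOV: f = 33.5316 / (2·tan(21.75°)) = 33.5316 / 0.79792 ≈ 42.0238 mm.
Long-edge AOV = 2·arctan(27.9 / (2 × 42.0238)) = 2·arctan(0.33195) ≈ 36.7276°.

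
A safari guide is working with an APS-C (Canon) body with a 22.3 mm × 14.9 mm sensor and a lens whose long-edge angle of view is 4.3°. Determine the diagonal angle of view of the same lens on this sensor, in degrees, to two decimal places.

From the long-edge AOV: f = 22.3 / (2·tan(2.15°)) = 22.3 / 0.07508 ≈ 296.9991 mm.
Sensor diagonal = √(22.3² + 14.9²) = √719.3000 ≈ 26.8198 mm.
Diagonal AOV = 2·arctan(26.8198 / (2 × 296.9991)) = 2·arctan(0.04515) ≈ 5.1704°.

5.17°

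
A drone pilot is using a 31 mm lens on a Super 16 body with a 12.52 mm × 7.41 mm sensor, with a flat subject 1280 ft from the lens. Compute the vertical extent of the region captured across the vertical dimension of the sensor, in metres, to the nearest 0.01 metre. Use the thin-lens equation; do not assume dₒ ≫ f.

dₒ: 1280 ft × 304.8 mm/ft = 390143.99 mm.
Similar triangles through the lens centre give W/dₒ = h/dᵢ; with 1/f = 1/dₒ + 1/dᵢ this gives W = h·(dₒ − f)/f.
W = 7.41 mm × (390144 − 31) / 31 = 7.41 × 12584.2899 ≈ 93249.588 mm = 93.2496 m.

93.25 m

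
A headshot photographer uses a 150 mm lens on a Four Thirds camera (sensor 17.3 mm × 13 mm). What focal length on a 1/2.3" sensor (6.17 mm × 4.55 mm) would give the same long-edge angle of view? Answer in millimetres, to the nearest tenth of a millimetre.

Equal angle of view means equal width/f ratio, so f₂ = f₁ · (width₂/width₁) = 150 × 6.17/17.3.
f₂ = 150 × 0.35665 ≈ 53.497 mm.

53.5 mm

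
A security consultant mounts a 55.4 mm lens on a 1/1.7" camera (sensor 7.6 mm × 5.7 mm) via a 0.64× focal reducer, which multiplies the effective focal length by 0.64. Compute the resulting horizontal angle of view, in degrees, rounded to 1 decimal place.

Effective focal length f = 55.4 × 0.64 = 35.456 mm.
α = 2·arctan(7.6 / (2 × 35.456)) = 2·arctan(0.10718) ≈ 12.2347°.

12.2°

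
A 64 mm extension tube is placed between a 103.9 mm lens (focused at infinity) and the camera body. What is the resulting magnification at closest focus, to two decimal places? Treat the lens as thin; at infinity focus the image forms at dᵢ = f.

0.62×

The tube moves the image plane from f to f + e, so dᵢ = 103.9 + 64 = 167.9 mm. Focus is achieved when 1/f = 1/dₒ + 1/dᵢ, giving dₒ = 1/(1/f − 1/(f+e)).
Magnification m = dᵢ/dₒ = (f+e)·(1/f − 1/(f+e)) = e/f = 64/103.9 ≈ 0.6160.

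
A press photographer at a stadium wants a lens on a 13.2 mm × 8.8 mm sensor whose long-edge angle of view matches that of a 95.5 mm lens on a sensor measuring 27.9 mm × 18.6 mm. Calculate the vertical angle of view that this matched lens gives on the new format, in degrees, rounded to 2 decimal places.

Equal long-edge AOV ⇒ f₂ = f₁ · 13.2/27.9 = 95.5 × 0.47312 ≈ 45.1828 mm.
Vertical AOV on the new format = 2·arctan(8.8 / (2 × 45.1828)) = 2·arctan(0.09738) ≈ 11.1241°.

11.12°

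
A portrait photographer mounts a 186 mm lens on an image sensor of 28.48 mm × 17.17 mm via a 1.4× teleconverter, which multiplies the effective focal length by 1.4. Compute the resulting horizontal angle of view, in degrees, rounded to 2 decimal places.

Effective focal length f = 186 × 1.4 = 260.4 mm.
α = 2·arctan(28.48 / (2 × 260.4)) = 2·arctan(0.05469) ≈ 6.2602°.

6.26°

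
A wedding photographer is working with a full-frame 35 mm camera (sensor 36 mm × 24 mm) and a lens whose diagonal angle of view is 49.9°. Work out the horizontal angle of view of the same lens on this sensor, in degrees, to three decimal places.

Sensor diagonal = √(36² + 24²) = √1872.0000 ≈ 43.2666 mm.
From the diagonal AOV: f = 43.2666 / (2·tan(24.95°)) = 43.2666 / 0.93049 ≈ 46.4987 mm.
Horizontal AOV = 2·arctan(36 / (2 × 46.4987)) = 2·arctan(0.38711) ≈ 42.3236°.

42.324°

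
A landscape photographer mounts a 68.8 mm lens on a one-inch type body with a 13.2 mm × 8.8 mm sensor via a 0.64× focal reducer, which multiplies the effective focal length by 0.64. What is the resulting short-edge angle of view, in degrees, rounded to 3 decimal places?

11.413°

Effective focal length f = 68.8 × 0.64 = 44.032 mm.
α = 2·arctan(8.8 / (2 × 44.032)) = 2·arctan(0.09993) ≈ 11.4129°.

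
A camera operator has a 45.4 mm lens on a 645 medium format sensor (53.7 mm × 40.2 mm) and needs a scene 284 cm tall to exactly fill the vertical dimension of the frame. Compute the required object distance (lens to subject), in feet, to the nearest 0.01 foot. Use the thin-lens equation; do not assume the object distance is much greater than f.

W: 284 cm = 2840 mm.
Magnification m = h/W = dᵢ/dₒ; combined with 1/f = 1/dₒ + 1/dᵢ this gives dₒ = f·(1 + W/h).
dₒ = 45.4 mm × (1 + 2840/40.2) = 45.4 × 71.6468 ≈ 3252.763 mm = 3252.763/304.8 ft = 10.6718 ft.

10.67 ft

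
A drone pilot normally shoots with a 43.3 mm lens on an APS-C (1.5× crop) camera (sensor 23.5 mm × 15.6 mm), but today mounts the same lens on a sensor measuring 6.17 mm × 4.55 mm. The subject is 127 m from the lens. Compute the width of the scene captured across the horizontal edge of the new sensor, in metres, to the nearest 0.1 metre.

18.1 m

The focal length stays 43.3 mm; the relevant sensor dimension is now w = 6.17 mm. Object distance dₒ = 127 m = 127000 mm.
Thin-lens field width W = w·(dₒ − f)/f = 6.17 × (127000 − 43.3)/43.3 ≈ 18090.597 mm = 18.0906 m.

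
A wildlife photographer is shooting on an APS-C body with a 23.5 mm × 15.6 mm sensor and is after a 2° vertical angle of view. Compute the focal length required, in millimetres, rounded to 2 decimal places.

From α = 2·arctan(h/2f) we get f = h / (2·tan(α/2)).
With h = 15.6 mm and α/2 = 1°, tan(α/2) ≈ 0.01746, so f ≈ 15.6 / 0.03491 ≈ 446.8617 mm.

446.86 mm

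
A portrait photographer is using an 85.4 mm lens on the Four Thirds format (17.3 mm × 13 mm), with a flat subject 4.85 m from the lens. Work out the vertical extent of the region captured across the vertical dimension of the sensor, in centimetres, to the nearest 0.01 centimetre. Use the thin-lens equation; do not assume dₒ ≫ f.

72.53 cm

dₒ: 4.85 m = 4850 mm.
Similar triangles through the lens centre give W/dₒ = h/dᵢ; with 1/f = 1/dₒ + 1/dᵢ this gives W = h·(dₒ − f)/f.
W = 13 mm × (4850 − 85.4) / 85.4 = 13 × 55.7916 ≈ 725.290 mm = 72.529 cm.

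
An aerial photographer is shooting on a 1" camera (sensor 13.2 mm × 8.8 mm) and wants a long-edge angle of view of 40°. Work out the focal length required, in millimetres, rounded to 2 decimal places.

From α = 2·arctan(w/2f) we get f = w / (2·tan(α/2)).
With w = 13.2 mm and α/2 = 20°, tan(α/2) ≈ 0.36397, so f ≈ 13.2 / 0.72794 ≈ 18.1334 mm.

18.13 mm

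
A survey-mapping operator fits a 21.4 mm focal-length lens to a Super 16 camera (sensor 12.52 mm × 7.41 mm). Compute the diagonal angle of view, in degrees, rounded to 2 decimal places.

37.55°

Sensor diagonal = √(12.52² + 7.41²) = √211.6585 ≈ 14.5485 mm.
Angle of view α = 2·arctan(d/2f) with d = 14.5485 mm and f = 21.4 mm.
d/2f = 0.33992; arctan(0.33992) ≈ 18.7738°, so α ≈ 37.5476°.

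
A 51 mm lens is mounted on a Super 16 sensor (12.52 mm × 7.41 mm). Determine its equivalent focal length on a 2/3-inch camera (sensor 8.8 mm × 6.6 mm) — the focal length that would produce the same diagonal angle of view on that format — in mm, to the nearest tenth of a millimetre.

Sensor diagonal = √(12.52² + 7.41²) = √211.6585 ≈ 14.5485 mm.
Sensor diagonal = √(8.8² + 6.6²) = √121.0000 ≈ 11.0000 mm.
Equal angle of view means equal diagonal/f ratio, so f₂ = f₁ · (diagonal₂/diagonal₁) = 51 × 11.0000/14.5485.
f₂ = 51 × 0.75609 ≈ 38.561 mm.

38.6 mm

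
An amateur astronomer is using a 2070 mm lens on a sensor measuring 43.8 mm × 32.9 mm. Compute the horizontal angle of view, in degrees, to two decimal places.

1.21°

Angle of view α = 2·arctan(w/2f) with w = 43.8 mm and f = 2070 mm.
w/2f = 0.01058; arctan(0.01058) ≈ 0.6062°, so α ≈ 1.2123°.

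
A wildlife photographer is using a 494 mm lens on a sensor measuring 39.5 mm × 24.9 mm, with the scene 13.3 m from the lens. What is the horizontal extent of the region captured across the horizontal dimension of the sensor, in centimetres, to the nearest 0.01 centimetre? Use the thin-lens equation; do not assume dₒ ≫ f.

dₒ: 13.3 m = 13300 mm.
Similar triangles through the lens centre give W/dₒ = w/dᵢ; with 1/f = 1/dₒ + 1/dᵢ this gives W = w·(dₒ − f)/f.
W = 39.5 mm × (13300 − 494) / 494 = 39.5 × 25.9231 ≈ 1023.962 mm = 102.396 cm.

102.40 cm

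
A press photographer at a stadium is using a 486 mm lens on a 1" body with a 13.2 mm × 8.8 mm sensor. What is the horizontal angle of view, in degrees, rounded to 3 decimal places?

1.556°

Angle of view α = 2·arctan(w/2f) with w = 13.2 mm and f = 486 mm.
w/2f = 0.01358; arctan(0.01358) ≈ 0.7780°, so α ≈ 1.5561°.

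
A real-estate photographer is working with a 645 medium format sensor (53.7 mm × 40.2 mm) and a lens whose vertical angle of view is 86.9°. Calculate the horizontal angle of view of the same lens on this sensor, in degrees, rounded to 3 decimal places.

103.365°

From the vertical AOV: f = 40.2 / (2·tan(43.45°)) = 40.2 / 1.89461 ≈ 21.2180 mm.
Horizontal AOV = 2·arctan(53.7 / (2 × 21.2180)) = 2·arctan(1.26543) ≈ 103.3654°.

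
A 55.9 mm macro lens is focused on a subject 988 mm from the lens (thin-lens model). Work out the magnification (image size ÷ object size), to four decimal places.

0.0600×

Thin lens: 1/f = 1/dₒ + 1/dᵢ → 1/dᵢ = 1/55.9 − 1/988 = 0.0168769 mm⁻¹, so dᵢ ≈ 59.2524 mm.
Magnification m = dᵢ/dₒ = 59.2524/988 ≈ 0.05997.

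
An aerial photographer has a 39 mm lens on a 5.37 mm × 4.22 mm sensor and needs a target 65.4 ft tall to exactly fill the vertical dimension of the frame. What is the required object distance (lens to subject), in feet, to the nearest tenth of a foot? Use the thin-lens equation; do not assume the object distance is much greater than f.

W: 65.4 ft × 304.8 mm/ft = 19933.92 mm.
Magnification m = h/W = dᵢ/dₒ; combined with 1/f = 1/dₒ + 1/dᵢ this gives dₒ = f·(1 + W/h).
dₒ = 39 mm × (1 + 19933.9/4.22) = 39 × 4724.6776 ≈ 184262.425 mm = 184262.425/304.8 ft = 604.536 ft.

604.5 ft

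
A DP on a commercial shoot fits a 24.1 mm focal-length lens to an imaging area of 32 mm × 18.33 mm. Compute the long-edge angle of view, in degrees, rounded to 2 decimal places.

67.16°

Angle of view α = 2·arctan(w/2f) with w = 32 mm and f = 24.1 mm.
w/2f = 0.66390; arctan(0.66390) ≈ 33.5802°, so α ≈ 67.1604°.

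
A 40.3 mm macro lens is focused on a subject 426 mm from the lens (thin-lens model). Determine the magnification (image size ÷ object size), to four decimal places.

Thin lens: 1/f = 1/dₒ + 1/dᵢ → 1/dᵢ = 1/40.3 − 1/426 = 0.0224665 mm⁻¹, so dᵢ ≈ 44.5108 mm.
Magnification m = dᵢ/dₒ = 44.5108/426 ≈ 0.10449.

0.1045×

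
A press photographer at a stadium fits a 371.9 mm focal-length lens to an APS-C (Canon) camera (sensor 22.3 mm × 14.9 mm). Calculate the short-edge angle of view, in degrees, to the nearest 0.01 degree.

2.30°

Angle of view α = 2·arctan(h/2f) with h = 14.9 mm and f = 371.9 mm.
h/2f = 0.02003; arctan(0.02003) ≈ 1.1476°, so α ≈ 2.2952°.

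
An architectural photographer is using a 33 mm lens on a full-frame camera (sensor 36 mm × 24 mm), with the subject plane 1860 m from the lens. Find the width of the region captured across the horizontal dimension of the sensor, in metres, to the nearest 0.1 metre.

2029.1 m

dₒ: 1860 m = 1.86e+06 mm.
Similar triangles through the lens centre give W/dₒ = w/dᵢ; with 1/f = 1/dₒ + 1/dᵢ this gives W = w·(dₒ − f)/f.
W = 36 mm × (1.86e+06 − 33) / 33 = 36 × 56362.6364 ≈ 2029054.909 mm = 2029.05 m.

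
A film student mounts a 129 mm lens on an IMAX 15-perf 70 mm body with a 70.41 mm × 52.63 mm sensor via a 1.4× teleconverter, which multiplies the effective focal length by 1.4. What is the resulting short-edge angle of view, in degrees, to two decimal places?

16.58°

Effective focal length f = 129 × 1.4 = 180.6 mm.
α = 2·arctan(52.63 / (2 × 180.6)) = 2·arctan(0.14571) ≈ 16.5803°.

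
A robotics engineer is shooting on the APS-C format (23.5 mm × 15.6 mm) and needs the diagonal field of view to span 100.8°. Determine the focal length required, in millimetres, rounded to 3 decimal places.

Sensor diagonal = √(23.5² + 15.6²) = √795.6100 ≈ 28.2066 mm.
From α = 2·arctan(d/2f) we get f = d / (2·tan(α/2)).
With d = 28.2066 mm and α/2 = 50.4°, tan(α/2) ≈ 1.20879, so f ≈ 28.2066 / 2.41758 ≈ 11.6672 mm.

11.667 mm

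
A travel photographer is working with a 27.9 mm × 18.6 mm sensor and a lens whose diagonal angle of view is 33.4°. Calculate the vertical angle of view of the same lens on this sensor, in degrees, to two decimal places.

18.90°

Sensor diagonal = √(27.9² + 18.6²) = √1124.3700 ≈ 33.5316 mm.
From the diagonal AOV: f = 33.5316 / (2·tan(16.7°)) = 33.5316 / 0.60003 ≈ 55.8834 mm.
Vertical AOV = 2·arctan(18.6 / (2 × 55.8834)) = 2·arctan(0.16642) ≈ 18.8969°.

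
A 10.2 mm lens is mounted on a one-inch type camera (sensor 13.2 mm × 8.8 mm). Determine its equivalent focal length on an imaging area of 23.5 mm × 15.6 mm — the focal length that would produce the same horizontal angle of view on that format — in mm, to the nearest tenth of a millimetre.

18.2 mm

Equal angle of view means equal width/f ratio, so f₂ = f₁ · (width₂/width₁) = 10.2 × 23.5/13.2.
f₂ = 10.2 × 1.78030 ≈ 18.159 mm.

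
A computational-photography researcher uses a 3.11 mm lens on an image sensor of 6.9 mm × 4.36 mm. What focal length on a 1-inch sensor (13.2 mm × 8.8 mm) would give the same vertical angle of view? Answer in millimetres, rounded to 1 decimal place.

6.3 mm

Equal angle of view means equal height/f ratio, so f₂ = f₁ · (height₂/height₁) = 3.11 × 8.8/4.36.
f₂ = 3.11 × 2.01835 ≈ 6.277 mm.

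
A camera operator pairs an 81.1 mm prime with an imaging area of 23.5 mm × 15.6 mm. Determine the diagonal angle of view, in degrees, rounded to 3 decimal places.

Sensor diagonal = √(23.5² + 15.6²) = √795.6100 ≈ 28.2066 mm.
Angle of view α = 2·arctan(d/2f) with d = 28.2066 mm and f = 81.1 mm.
d/2f = 0.17390; arctan(0.17390) ≈ 9.8651°, so α ≈ 19.7301°.

19.730°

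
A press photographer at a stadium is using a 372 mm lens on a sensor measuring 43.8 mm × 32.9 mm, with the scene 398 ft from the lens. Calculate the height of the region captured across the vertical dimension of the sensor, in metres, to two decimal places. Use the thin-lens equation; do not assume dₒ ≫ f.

10.70 m

dₒ: 398 ft × 304.8 mm/ft = 121310.40 mm.
Similar triangles through the lens centre give W/dₒ = h/dᵢ; with 1/f = 1/dₒ + 1/dᵢ this gives W = h·(dₒ − f)/f.
W = 32.9 mm × (121310 − 372) / 372 = 32.9 × 325.1032 ≈ 10695.896 mm = 10.6959 m.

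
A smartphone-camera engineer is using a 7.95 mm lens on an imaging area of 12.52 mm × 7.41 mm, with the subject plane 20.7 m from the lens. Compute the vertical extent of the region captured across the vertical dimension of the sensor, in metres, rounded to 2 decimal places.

19.29 m

dₒ: 20.7 m = 20700 mm.
Similar triangles through the lens centre give W/dₒ = h/dᵢ; with 1/f = 1/dₒ + 1/dᵢ this gives W = h·(dₒ − f)/f.
W = 7.41 mm × (20700 − 7.95) / 7.95 = 7.41 × 2602.7736 ≈ 19286.552 mm = 19.2866 m.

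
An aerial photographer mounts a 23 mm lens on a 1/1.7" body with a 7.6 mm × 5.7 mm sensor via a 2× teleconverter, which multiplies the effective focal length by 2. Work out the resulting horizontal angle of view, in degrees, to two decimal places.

Effective focal length f = 23 × 2 = 46 mm.
α = 2·arctan(7.6 / (2 × 46)) = 2·arctan(0.08261) ≈ 9.4448°.

9.44°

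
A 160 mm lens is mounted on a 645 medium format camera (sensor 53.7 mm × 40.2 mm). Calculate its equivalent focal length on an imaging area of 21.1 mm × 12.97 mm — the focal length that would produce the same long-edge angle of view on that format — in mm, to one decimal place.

62.9 mm

Equal angle of view means equal width/f ratio, so f₂ = f₁ · (width₂/width₁) = 160 × 21.1/53.7.
f₂ = 160 × 0.39292 ≈ 62.868 mm.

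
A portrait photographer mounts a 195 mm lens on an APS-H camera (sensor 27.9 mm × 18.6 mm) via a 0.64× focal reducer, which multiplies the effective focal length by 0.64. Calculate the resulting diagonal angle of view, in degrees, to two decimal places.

Effective focal length f = 195 × 0.64 = 124.8 mm.
Sensor diagonal = √(27.9² + 18.6²) = √1124.3700 ≈ 33.5316 mm.
α = 2·arctan(33.532 / (2 × 124.8)) = 2·arctan(0.13434) ≈ 15.3028°.

15.30°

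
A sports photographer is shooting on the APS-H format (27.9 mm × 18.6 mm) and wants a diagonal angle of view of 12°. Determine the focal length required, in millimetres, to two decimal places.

Sensor diagonal = √(27.9² + 18.6²) = √1124.3700 ≈ 33.5316 mm.
From α = 2·arctan(d/2f) we get f = d / (2·tan(α/2)).
With d = 33.5316 mm and α/2 = 6°, tan(α/2) ≈ 0.10510, so f ≈ 33.5316 / 0.21021 ≈ 159.5161 mm.

159.52 mm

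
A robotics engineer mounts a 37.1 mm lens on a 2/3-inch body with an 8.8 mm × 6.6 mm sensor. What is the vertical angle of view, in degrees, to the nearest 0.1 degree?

Angle of view α = 2·arctan(h/2f) with h = 6.6 mm and f = 37.1 mm.
h/2f = 0.08895; arctan(0.08895) ≈ 5.0830°, so α ≈ 10.1660°.

10.2°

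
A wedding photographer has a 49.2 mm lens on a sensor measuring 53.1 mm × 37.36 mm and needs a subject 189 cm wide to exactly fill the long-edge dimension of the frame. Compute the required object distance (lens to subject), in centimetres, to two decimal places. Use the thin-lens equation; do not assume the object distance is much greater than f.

180.04 cm

W: 189 cm = 1890 mm.
Magnification m = w/W = dᵢ/dₒ; combined with 1/f = 1/dₒ + 1/dᵢ this gives dₒ = f·(1 + W/w).
dₒ = 49.2 mm × (1 + 1890/53.1) = 49.2 × 36.5932 ≈ 1800.386 mm = 180.039 cm.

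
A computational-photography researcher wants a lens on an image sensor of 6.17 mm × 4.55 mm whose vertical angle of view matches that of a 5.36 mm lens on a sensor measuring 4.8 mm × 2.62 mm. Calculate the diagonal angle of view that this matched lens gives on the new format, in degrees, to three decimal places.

Equal vertical AOV ⇒ f₂ = f₁ · 4.55/2.62 = 5.36 × 1.73664 ≈ 9.3084 mm.
Sensor diagonal = √(6.17² + 4.55²) = √58.7714 ≈ 7.6663 mm.
Diagonal AOV on the new format = 2·arctan(7.6663 / (2 × 9.3084)) = 2·arctan(0.41179) ≈ 44.7630°.

44.763°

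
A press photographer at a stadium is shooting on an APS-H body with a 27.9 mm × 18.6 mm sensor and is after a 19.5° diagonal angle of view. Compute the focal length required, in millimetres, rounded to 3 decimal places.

Sensor diagonal = √(27.9² + 18.6²) = √1124.3700 ≈ 33.5316 mm.
From α = 2·arctan(d/2f) we get f = d / (2·tan(α/2)).
With d = 33.5316 mm and α/2 = 9.75°, tan(α/2) ≈ 0.17183, so f ≈ 33.5316 / 0.34366 ≈ 97.5713 mm.

97.571 mm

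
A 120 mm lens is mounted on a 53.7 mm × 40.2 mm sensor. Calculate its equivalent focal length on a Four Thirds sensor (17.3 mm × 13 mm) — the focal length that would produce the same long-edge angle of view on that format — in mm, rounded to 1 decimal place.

38.7 mm

Equal angle of view means equal width/f ratio, so f₂ = f₁ · (width₂/width₁) = 120 × 17.3/53.7.
f₂ = 120 × 0.32216 ≈ 38.659 mm.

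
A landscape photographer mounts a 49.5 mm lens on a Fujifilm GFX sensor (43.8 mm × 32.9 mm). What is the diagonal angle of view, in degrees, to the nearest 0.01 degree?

57.91°

Sensor diagonal = √(43.8² + 32.9²) = √3000.8500 ≈ 54.7800 mm.
Angle of view α = 2·arctan(d/2f) with d = 54.7800 mm and f = 49.5 mm.
d/2f = 0.55333; arctan(0.55333) ≈ 28.9572°, so α ≈ 57.9144°.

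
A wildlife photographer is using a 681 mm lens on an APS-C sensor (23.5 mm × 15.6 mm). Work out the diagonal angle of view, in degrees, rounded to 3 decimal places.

2.373°

Sensor diagonal = √(23.5² + 15.6²) = √795.6100 ≈ 28.2066 mm.
Angle of view α = 2·arctan(d/2f) with d = 28.2066 mm and f = 681 mm.
d/2f = 0.02071; arctan(0.02071) ≈ 1.1864°, so α ≈ 2.3728°.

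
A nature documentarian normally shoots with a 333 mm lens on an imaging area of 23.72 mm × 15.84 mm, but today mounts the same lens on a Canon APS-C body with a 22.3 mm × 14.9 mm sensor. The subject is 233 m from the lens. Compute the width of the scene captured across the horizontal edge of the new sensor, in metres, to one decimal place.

15.6 m

The focal length stays 333 mm; the relevant sensor dimension is now w = 22.3 mm. Object distance dₒ = 233 m = 233000 mm.
Thin-lens field width W = w·(dₒ − f)/f = 22.3 × (233000 − 333)/333 ≈ 15581.003 mm = 15.581 m.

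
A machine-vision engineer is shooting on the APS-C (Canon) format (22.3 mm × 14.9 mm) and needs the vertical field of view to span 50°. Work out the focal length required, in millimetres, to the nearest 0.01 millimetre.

15.98 mm

From α = 2·arctan(h/2f) we get f = h / (2·tan(α/2)).
With h = 14.9 mm and α/2 = 25°, tan(α/2) ≈ 0.46631, so f ≈ 14.9 / 0.93262 ≈ 15.9766 mm.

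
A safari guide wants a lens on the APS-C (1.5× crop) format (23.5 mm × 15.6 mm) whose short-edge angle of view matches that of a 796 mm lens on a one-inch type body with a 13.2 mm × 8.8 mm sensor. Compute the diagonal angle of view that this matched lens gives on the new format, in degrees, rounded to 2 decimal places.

Equal short-edge AOV ⇒ f₂ = f₁ · 15.6/8.8 = 796 × 1.77273 ≈ 1411.0909 mm.
Sensor diagonal = √(23.5² + 15.6²) = √795.6100 ≈ 28.2066 mm.
Diagonal AOV on the new format = 2·arctan(28.2066 / (2 × 1411.0909)) = 2·arctan(0.00999) ≈ 1.1453°.

1.15°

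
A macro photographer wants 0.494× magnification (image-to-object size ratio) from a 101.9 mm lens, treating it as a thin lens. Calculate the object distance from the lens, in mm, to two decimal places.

With m = dᵢ/dₒ and 1/f = 1/dₒ + 1/dᵢ, substituting dᵢ = m·dₒ gives 1/f = (1 + 1/m)/dₒ, hence dₒ = f·(1 + 1/m).
dₒ = 101.9 × (1 + 1/0.494) = 101.9 × 3.02429 ≈ 308.175 mm.

308.18 mm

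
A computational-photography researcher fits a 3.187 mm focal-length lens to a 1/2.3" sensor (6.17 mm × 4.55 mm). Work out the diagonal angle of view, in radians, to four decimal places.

Sensor diagonal = √(6.17² + 4.55²) = √58.7714 ≈ 7.6663 mm.
Angle of view α = 2·arctan(d/2f) with d = 7.6663 mm and f = 3.187 mm.
d/2f = 1.20274; arctan(1.20274) ≈ 0.8772 rad, so α ≈ 1.7544 rad.

1.7544 rad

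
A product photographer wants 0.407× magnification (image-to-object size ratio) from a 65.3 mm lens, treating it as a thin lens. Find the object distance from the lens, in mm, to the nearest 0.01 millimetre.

With m = dᵢ/dₒ and 1/f = 1/dₒ + 1/dᵢ, substituting dᵢ = m·dₒ gives 1/f = (1 + 1/m)/dₒ, hence dₒ = f·(1 + 1/m).
dₒ = 65.3 × (1 + 1/0.407) = 65.3 × 3.45700 ≈ 225.742 mm.

225.74 mm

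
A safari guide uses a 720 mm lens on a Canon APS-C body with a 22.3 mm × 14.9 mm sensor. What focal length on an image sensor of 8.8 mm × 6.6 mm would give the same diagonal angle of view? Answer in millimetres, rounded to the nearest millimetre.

295 mm

Sensor diagonal = √(22.3² + 14.9²) = √719.3000 ≈ 26.8198 mm.
Sensor diagonal = √(8.8² + 6.6²) = √121.0000 ≈ 11.0000 mm.
Equal angle of view means equal diagonal/f ratio, so f₂ = f₁ · (diagonal₂/diagonal₁) = 720 × 11.0000/26.8198.
f₂ = 720 × 0.41015 ≈ 295.305 mm.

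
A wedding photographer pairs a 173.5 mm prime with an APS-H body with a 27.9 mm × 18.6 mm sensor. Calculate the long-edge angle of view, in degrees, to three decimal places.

9.194°

Angle of view α = 2·arctan(w/2f) with w = 27.9 mm and f = 173.5 mm.
w/2f = 0.08040; arctan(0.08040) ≈ 4.5969°, so α ≈ 9.1938°.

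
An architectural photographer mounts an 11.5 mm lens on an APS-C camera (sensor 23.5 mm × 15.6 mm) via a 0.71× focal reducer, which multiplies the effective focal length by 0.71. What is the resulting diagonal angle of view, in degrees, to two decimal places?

119.86°

Effective focal length f = 11.5 × 0.71 = 8.165 mm.
Sensor diagonal = √(23.5² + 15.6²) = √795.6100 ≈ 28.2066 mm.
α = 2·arctan(28.207 / (2 × 8.165)) = 2·arctan(1.72728) ≈ 119.8632°.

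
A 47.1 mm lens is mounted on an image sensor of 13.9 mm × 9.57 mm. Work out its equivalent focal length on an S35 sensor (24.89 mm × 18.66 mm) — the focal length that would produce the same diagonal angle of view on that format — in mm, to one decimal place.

86.8 mm

Sensor diagonal = √(13.9² + 9.57²) = √284.7949 ≈ 16.8759 mm.
Sensor diagonal = √(24.89² + 18.66²) = √967.7077 ≈ 31.1080 mm.
Equal angle of view means equal diagonal/f ratio, so f₂ = f₁ · (diagonal₂/diagonal₁) = 47.1 × 31.1080/16.8759.
f₂ = 47.1 × 1.84334 ≈ 86.821 mm.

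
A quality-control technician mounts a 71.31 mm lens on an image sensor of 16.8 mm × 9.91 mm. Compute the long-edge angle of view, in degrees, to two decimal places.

13.44°

Angle of view α = 2·arctan(w/2f) with w = 16.8 mm and f = 71.31 mm.
w/2f = 0.11780; arctan(0.11780) ≈ 6.7182°, so α ≈ 13.4365°.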